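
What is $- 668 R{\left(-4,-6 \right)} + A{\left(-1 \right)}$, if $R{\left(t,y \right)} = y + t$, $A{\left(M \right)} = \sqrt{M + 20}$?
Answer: $6680 + \sqrt{19} \approx 6684.4$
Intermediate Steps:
$A{\left(M \right)} = \sqrt{20 + M}$
$R{\left(t,y \right)} = t + y$
$- 668 R{\left(-4,-6 \right)} + A{\left(-1 \right)} = - 668 \left(-4 - 6\right) + \sqrt{20 - 1} = \left(-668\right) \left(-10\right) + \sqrt{19} = 6680 + \sqrt{19}$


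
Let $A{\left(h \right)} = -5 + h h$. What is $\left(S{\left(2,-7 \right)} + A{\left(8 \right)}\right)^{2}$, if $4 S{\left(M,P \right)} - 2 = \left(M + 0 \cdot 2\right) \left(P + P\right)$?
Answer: $\frac{11025}{4} \approx 2756.3$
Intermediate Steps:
$S{\left(M,P \right)} = \frac{1}{2} + \frac{M P}{2}$ ($S{\left(M,P \right)} = \frac{1}{2} + \frac{\left(M + 0 \cdot 2\right) \left(P + P\right)}{4} = \frac{1}{2} + \frac{\left(M + 0\right) 2 P}{4} = \frac{1}{2} + \frac{M 2 P}{4} = \frac{1}{2} + \frac{2 M P}{4} = \frac{1}{2} + \frac{M P}{2}$)
$A{\left(h \right)} = -5 + h^{2}$
$\left(S{\left(2,-7 \right)} + A{\left(8 \right)}\right)^{2} = \left(\left(\frac{1}{2} + \frac{1}{2} \cdot 2 \left(-7\right)\right) - \left(5 - 8^{2}\right)\right)^{2} = \left(\left(\frac{1}{2} - 7\right) + \left(-5 + 64\right)\right)^{2} = \left(- \frac{13}{2} + 59\right)^{2} = \left(\frac{105}{2}\right)^{2} = \frac{11025}{4}$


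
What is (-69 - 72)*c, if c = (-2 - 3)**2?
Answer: -3525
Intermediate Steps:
c = 25 (c = (-5)**2 = 25)
(-69 - 72)*c = (-69 - 72)*25 = -141*25 = -3525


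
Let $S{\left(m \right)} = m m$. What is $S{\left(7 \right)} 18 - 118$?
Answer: $764$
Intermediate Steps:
$S{\left(m \right)} = m^{2}$
$S{\left(7 \right)} 18 - 118 = 7^{2} \cdot 18 - 118 = 49 \cdot 18 - 118 = 882 - 118 = 764$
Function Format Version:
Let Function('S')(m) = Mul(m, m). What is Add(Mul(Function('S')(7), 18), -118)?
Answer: 764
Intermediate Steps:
Function('S')(m) = Pow(m, 2)
Add(Mul(Function('S')(7), 18), -118) = Add(Mul(Pow(7, 2), 18), -118) = Add(Mul(49, 18), -118) = Add(882, -118) = 764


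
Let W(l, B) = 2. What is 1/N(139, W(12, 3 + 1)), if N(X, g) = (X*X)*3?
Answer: 1/57963 ≈ 1.7252e-5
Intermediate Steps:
N(X, g) = 3*X**2 (N(X, g) = X**2*3 = 3*X**2)
1/N(139, W(12, 3 + 1)) = 1/(3*139**2) = 1/(3*19321) = 1/57963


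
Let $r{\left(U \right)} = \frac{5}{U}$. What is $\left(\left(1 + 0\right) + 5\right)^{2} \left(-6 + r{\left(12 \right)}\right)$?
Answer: $-201$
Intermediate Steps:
$\left(\left(1 + 0\right) + 5\right)^{2} \left(-6 + r{\left(12 \right)}\right) = \left(\left(1 + 0\right) + 5\right)^{2} \left(-6 + \frac{5}{12}\right) = \left(1 + 5\right)^{2} \left(-6 + 5 \cdot \frac{1}{12}\right) = 6^{2} \left(-6 + \frac{5}{12}\right) = 36 \left(- \frac{67}{12}\right) = -201$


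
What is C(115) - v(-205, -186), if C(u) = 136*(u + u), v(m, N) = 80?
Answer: 31200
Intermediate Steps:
C(u) = 272*u (C(u) = 136*(2*u) = 272*u)
C(115) - v(-205, -186) = 272*115 - 1*80 = 31280 - 80 = 31200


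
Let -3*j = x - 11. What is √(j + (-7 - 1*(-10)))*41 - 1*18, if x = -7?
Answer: 105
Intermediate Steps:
j = 6 (j = -(-7 - 11)/3 = -⅓*(-18) = 6)
√(j + (-7 - 1*(-10)))*41 - 1*18 = √(6 + (-7 - 1*(-10)))*41 - 1*18 = √(6 + (-7 + 10))*41 - 18 = √(6 + 3)*41 - 18 = √9*41 - 18 = 3*41 - 18 = 123 - 18 = 105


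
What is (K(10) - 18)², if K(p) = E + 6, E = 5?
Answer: 49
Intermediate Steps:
K(p) = 11 (K(p) = 5 + 6 = 11)
(K(10) - 18)² = (11 - 18)² = (-7)² = 49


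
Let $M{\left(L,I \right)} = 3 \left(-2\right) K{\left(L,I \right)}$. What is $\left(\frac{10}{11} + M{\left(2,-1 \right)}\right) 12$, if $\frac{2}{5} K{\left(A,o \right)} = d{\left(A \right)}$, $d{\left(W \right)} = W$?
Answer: $- \frac{3840}{11} \approx -349.09$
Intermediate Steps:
$K{\left(A,o \right)} = \frac{5 A}{2}$
$M{\left(L,I \right)} = - 15 L$ ($M{\left(L,I \right)} = 3 \left(-2\right) \frac{5 L}{2} = - 6 \frac{5 L}{2} = - 15 L$)
$\left(\frac{10}{11} + M{\left(2,-1 \right)}\right) 12 = \left(\frac{10}{11} - 30\right) 12 = \left(- \frac{320}{11}\right) 12 = - \frac{3840}{11}$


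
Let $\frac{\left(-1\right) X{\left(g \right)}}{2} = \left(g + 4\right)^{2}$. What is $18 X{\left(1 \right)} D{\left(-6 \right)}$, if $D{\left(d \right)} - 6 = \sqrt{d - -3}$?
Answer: $-5400 - 900 i \sqrt{3} \approx -5400.0 - 1558.8 i$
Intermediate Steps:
$D{\left(d \right)} = 6 + \sqrt{3 + d}$ ($D{\left(d \right)} = 6 + \sqrt{d - -3} = 6 + \sqrt{d + 3} = 6 + \sqrt{3 + d}$)
$X{\left(g \right)} = - 2 \left(4 + g\right)^{2}$ ($X{\left(g \right)} = - 2 \left(g + 4\right)^{2} = - 2 \left(4 + g\right)^{2}$)
$18 X{\left(1 \right)} D{\left(-6 \right)} = 18 \left(- 2 \left(4 + 1\right)^{2}\right) \left(6 + \sqrt{3 - 6}\right) = 18 \left(- 2 \cdot 5^{2}\right) \left(6 + \sqrt{-3}\right) = 18 \left(\left(-2\right) 25\right) \left(6 + i \sqrt{3}\right) = 18 \left(-50\right) \left(6 + i \sqrt{3}\right) = - 900 \left(6 + i \sqrt{3}\right) = -5400 - 900 i \sqrt{3}$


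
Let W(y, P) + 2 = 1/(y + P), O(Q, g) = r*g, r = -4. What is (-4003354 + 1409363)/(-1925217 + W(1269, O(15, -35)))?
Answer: 3654933319/2712633570 ≈ 1.3474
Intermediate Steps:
O(Q, g) = -4*g
W(y, P) = -2 + 1/(P + y) (W(y, P) = -2 + 1/(y + P) = -2 + 1/(P + y))
(-4003354 + 1409363)/(-1925217 + W(1269, O(15, -35))) = (-4003354 + 1409363)/(-1925217 + (1 - (-8)*(-35) - 2*1269)/(-4*(-35) + 1269)) = -2593991/(-1925217 + (1 - 2*140 - 2538)/(140 + 1269)) = -2593991/(-1925217 + (1 - 280 - 2538)/1409) = -2593991/(-1925217 + (1/1409)*(-2817)) = -2593991/(-1925217 - 2817/1409) = -2593991/(-2712633570/1409) = -2593991*(-1409/2712633570) = 3654933319/2712633570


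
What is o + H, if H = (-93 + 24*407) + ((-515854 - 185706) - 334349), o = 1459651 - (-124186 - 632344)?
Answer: 1189947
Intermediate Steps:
o = 2216181 (o = 1459651 - 1*(-756530) = 1459651 + 756530 = 2216181)
H = -1026234 (H = (-93 + 9768) + (-701560 - 334349) = 9675 - 1035909 = -1026234)
o + H = 2216181 - 1026234 = 1189947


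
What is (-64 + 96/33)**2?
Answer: 451584/121 ≈ 3732.1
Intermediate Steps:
(-64 + 96/33)**2 = (-64 + 96*(1/33))**2 = (-64 + 32/11)**2 = (-672/11)**2 = 451584/121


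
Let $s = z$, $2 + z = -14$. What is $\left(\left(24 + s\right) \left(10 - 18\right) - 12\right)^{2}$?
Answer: $5776$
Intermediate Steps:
$z = -16$ ($z = -2 - 14 = -16$)
$s = -16$
$\left(\left(24 + s\right) \left(10 - 18\right) - 12\right)^{2} = \left(\left(24 - 16\right) \left(10 - 18\right) - 12\right)^{2} = \left(8 \left(-8\right) - 12\right)^{2} = \left(-64 - 12\right)^{2} = \left(-76\right)^{2} = 5776$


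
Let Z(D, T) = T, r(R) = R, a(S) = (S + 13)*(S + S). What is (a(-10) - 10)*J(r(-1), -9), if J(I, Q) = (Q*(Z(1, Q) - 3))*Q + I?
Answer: 68110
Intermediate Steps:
a(S) = 2*S*(13 + S) (a(S) = (13 + S)*(2*S) = 2*S*(13 + S))
J(I, Q) = I + Q²*(-3 + Q) (J(I, Q) = (Q*(Q - 3))*Q + I = (Q*(-3 + Q))*Q + I = Q²*(-3 + Q) + I = I + Q²*(-3 + Q))
(a(-10) - 10)*J(r(-1), -9) = (2*(-10)*(13 - 10) - 10)*(-1 + (-9)³ - 3*(-9)²) = (2*(-10)*3 - 10)*(-1 - 729 - 3*81) = (-60 - 10)*(-1 - 729 - 243) = -70*(-973) = 68110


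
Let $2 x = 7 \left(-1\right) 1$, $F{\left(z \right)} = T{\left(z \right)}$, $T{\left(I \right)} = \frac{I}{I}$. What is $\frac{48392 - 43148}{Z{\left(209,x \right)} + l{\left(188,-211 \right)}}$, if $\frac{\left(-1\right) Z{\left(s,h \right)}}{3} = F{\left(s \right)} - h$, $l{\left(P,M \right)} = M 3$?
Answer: $- \frac{3496}{431} \approx -8.1114$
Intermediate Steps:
$T{\left(I \right)} = 1$
$F{\left(z \right)} = 1$
$l{\left(P,M \right)} = 3 M$
$x = - \frac{7}{2}$ ($x = \frac{7 \left(-1\right) 1}{2} = \frac{\left(-7\right) 1}{2} = \frac{1}{2} \left(-7\right) = - \frac{7}{2} \approx -3.5$)
$Z{\left(s,h \right)} = -3 + 3 h$ ($Z{\left(s,h \right)} = - 3 \left(1 - h\right) = -3 + 3 h$)
$\frac{48392 - 43148}{Z{\left(209,x \right)} + l{\left(188,-211 \right)}} = \frac{48392 - 43148}{\left(-3 + 3 \left(- \frac{7}{2}\right)\right) + 3 \left(-211\right)} = \frac{5244}{\left(-3 - \frac{21}{2}\right) - 633} = \frac{5244}{- \frac{27}{2} - 633} = \frac{5244}{- \frac{1293}{2}} = 5244 \left(- \frac{2}{1293}\right) = - \frac{3496}{431}$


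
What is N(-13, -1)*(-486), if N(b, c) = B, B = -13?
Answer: 6318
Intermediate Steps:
N(b, c) = -13
N(-13, -1)*(-486) = -13*(-486) = 6318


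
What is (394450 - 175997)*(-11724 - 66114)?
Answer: -17003944614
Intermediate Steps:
(394450 - 175997)*(-11724 - 66114) = 218453*(-77838) = -17003944614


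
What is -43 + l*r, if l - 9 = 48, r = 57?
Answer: 3206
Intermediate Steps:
l = 57 (l = 9 + 48 = 57)
-43 + l*r = -43 + 57*57 = -43 + 3249 = 3206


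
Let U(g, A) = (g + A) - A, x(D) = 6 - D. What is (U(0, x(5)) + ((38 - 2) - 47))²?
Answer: 121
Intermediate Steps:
U(g, A) = g (U(g, A) = (A + g) - A = g)
(U(0, x(5)) + ((38 - 2) - 47))² = (0 + ((38 - 2) - 47))² = (0 + (36 - 47))² = (0 - 11)² = (-11)² = 121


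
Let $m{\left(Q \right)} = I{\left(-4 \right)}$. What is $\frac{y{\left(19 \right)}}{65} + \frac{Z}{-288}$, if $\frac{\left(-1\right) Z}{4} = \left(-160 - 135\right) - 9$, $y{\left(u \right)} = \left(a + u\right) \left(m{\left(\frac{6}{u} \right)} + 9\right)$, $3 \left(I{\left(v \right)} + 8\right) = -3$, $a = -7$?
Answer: $- \frac{38}{9} \approx -4.2222$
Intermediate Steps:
$I{\left(v \right)} = -9$ ($I{\left(v \right)} = -8 + \frac{1}{3} \left(-3\right) = -8 - 1 = -9$)
$m{\left(Q \right)} = -9$
$y{\left(u \right)} = 0$ ($y{\left(u \right)} = \left(-7 + u\right) \left(-9 + 9\right) = \left(-7 + u\right) 0 = 0$)
$Z = 1216$ ($Z = - 4 \left(\left(-160 - 135\right) - 9\right) = - 4 \left(-295 - 9\right) = \left(-4\right) \left(-304\right) = 1216$)
$\frac{y{\left(19 \right)}}{65} + \frac{Z}{-288} = \frac{0}{65} + \frac{1216}{-288} = 0 \cdot \frac{1}{65} + 1216 \left(- \frac{1}{288}\right) = 0 - \frac{38}{9} = - \frac{38}{9}$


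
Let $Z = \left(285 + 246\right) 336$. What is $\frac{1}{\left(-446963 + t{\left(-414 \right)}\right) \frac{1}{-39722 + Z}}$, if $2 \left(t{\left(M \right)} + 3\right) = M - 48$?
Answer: $- \frac{138694}{447197} \approx -0.31014$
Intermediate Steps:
$Z = 178416$ ($Z = 531 \cdot 336 = 178416$)
$t{\left(M \right)} = -27 + \frac{M}{2}$ ($t{\left(M \right)} = -3 + \frac{M - 48}{2} = -3 + \frac{-48 + M}{2} = -3 + \left(-24 + \frac{M}{2}\right) = -27 + \frac{M}{2}$)
$\frac{1}{\left(-446963 + t{\left(-414 \right)}\right) \frac{1}{-39722 + Z}} = \frac{1}{\left(-446963 + \left(-27 + \frac{1}{2} \left(-414\right)\right)\right) \frac{1}{-39722 + 178416}} = \frac{1}{\left(-446963 - 234\right) \frac{1}{138694}} = \frac{1}{\left(-447197\right) \frac{1}{138694}} = \frac{1}{- \frac{447197}{138694}} = - \frac{138694}{447197}$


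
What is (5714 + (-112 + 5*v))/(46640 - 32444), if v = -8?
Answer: 927/2366 ≈ 0.39180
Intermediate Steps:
(5714 + (-112 + 5*v))/(46640 - 32444) = (5714 + (-112 + 5*(-8)))/(46640 - 32444) = (5714 + (-112 - 40))/14196 = (5714 - 152)*(1/14196) = 5562*(1/14196) = 927/2366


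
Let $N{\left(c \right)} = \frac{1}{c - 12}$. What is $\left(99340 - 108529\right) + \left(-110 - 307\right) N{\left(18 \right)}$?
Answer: $- \frac{18517}{2} \approx -9258.5$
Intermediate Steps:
$N{\left(c \right)} = \frac{1}{-12 + c}$
$\left(99340 - 108529\right) + \left(-110 - 307\right) N{\left(18 \right)} = \left(99340 - 108529\right) + \frac{-110 - 307}{-12 + 18} = -9189 - \frac{417}{6} = -9189 - \frac{139}{2} = - \frac{18517}{2}$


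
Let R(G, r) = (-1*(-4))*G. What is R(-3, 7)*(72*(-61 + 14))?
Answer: 40608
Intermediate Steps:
R(G, r) = 4*G
R(-3, 7)*(72*(-61 + 14)) = (4*(-3))*(72*(-61 + 14)) = -864*(-47) = -12*(-3384) = 40608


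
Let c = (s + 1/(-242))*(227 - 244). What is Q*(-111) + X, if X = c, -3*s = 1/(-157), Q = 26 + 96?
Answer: -1543540351/113982 ≈ -13542.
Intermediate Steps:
Q = 122
s = 1/471 (s = -⅓/(-157) = -⅓*(-1/157) = 1/471 ≈ 0.0021231)
c = 3893/113982 (c = (1/471 + 1/(-242))*(227 - 244) = (1/471 - 1/242)*(-17) = -229/113982*(-17) = 3893/113982 ≈ 0.034155)
X = 3893/113982 ≈ 0.034155
Q*(-111) + X = 122*(-111) + 3893/113982 = -13542 + 3893/113982 = -1543540351/113982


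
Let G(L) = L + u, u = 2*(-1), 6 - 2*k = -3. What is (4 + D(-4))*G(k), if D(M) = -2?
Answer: 5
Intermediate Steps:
k = 9/2 (k = 3 - 1/2*(-3) = 3 + 3/2 = 9/2 ≈ 4.5000)
u = -2
G(L) = -2 + L (G(L) = L - 2 = -2 + L)
(4 + D(-4))*G(k) = (4 - 2)*(-2 + 9/2) = 2*(5/2) = 5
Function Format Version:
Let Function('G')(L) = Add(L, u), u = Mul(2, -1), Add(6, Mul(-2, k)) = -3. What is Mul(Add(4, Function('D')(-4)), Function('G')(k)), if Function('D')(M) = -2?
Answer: 5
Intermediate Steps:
k = Rational(9, 2) (k = Add(3, Mul(Rational(-1, 2), -3)) = Add(3, Rational(3, 2)) = Rational(9, 2) ≈ 4.5000)
u = -2
Function('G')(L) = Add(-2, L) (Function('G')(L) = Add(L, -2) = Add(-2, L))
Mul(Add(4, Function('D')(-4)), Function('G')(k)) = Mul(Add(4, -2), Add(-2, Rational(9, 2))) = Mul(2, Rational(5, 2)) = 5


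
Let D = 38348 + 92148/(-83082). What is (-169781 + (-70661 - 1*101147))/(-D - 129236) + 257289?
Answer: 597049074876693/2320520290 ≈ 2.5729e+5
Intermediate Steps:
D = 530989398/13847 (D = 38348 + 92148*(-1/83082) = 38348 - 15358/13847 = 530989398/13847 ≈ 38347.)
(-169781 + (-70661 - 1*101147))/(-D - 129236) + 257289 = (-169781 + (-70661 - 1*101147))/(-1*530989398/13847 - 129236) + 257289 = (-169781 + (-70661 - 101147))/(-530989398/13847 - 129236) + 257289 = (-169781 - 171808)/(-2320520290/13847) + 257289 = -341589*(-13847/2320520290) + 257289 = 4729982883/2320520290 + 257289 = 597049074876693/2320520290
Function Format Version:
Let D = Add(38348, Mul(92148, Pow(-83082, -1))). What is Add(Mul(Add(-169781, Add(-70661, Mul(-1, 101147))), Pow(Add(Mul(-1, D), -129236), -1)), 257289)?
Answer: Rational(597049074876693, 2320520290) ≈ 2.5729e+5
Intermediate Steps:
D = Rational(530989398, 13847) (D = Add(38348, Mul(92148, Rational(-1, 83082))) = Add(38348, Rational(-15358, 13847)) = Rational(530989398, 13847) ≈ 38347.)
Add(Mul(Add(-169781, Add(-70661, Mul(-1, 101147))), Pow(Add(Mul(-1, D), -129236), -1)), 257289) = Add(Mul(Add(-169781, Add(-70661, Mul(-1, 101147))), Pow(Add(Mul(-1, Rational(530989398, 13847)), -129236), -1)), 257289) = Add(Mul(Add(-169781, Add(-70661, -101147)), Pow(Add(Rational(-530989398, 13847), -129236), -1)), 257289) = Add(Mul(Add(-169781, -171808), Pow(Rational(-2320520290, 13847), -1)), 257289) = Add(Mul(-341589, Rational(-13847, 2320520290)), 257289) = Add(Rational(4729982883, 2320520290), 257289) = Rational(597049074876693, 2320520290)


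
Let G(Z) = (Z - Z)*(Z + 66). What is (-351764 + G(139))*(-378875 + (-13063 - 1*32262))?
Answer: 149218288800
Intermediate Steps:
G(Z) = 0 (G(Z) = 0*(66 + Z) = 0)
(-351764 + G(139))*(-378875 + (-13063 - 1*32262)) = (-351764 + 0)*(-378875 + (-13063 - 1*32262)) = -351764*(-378875 + (-13063 - 32262)) = -351764*(-378875 - 45325) = -351764*(-424200) = 149218288800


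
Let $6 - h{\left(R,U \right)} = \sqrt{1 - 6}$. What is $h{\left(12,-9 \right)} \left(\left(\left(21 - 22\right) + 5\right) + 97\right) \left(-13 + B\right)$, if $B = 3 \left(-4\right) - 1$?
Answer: $-15756 + 2626 i \sqrt{5} \approx -15756.0 + 5871.9 i$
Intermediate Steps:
$h{\left(R,U \right)} = 6 - i \sqrt{5}$ ($h{\left(R,U \right)} = 6 - \sqrt{1 - 6} = 6 - \sqrt{-5} = 6 - i \sqrt{5}$)
$B = -13$ ($B = -12 - 1 = -13$)
$h{\left(12,-9 \right)} \left(\left(\left(21 - 22\right) + 5\right) + 97\right) \left(-13 + B\right) = \left(6 - i \sqrt{5}\right) \left(\left(\left(21 - 22\right) + 5\right) + 97\right) \left(-13 - 13\right) = \left(6 - i \sqrt{5}\right) \left(\left(-1 + 5\right) + 97\right) \left(-26\right) = \left(6 - i \sqrt{5}\right) \left(4 + 97\right) \left(-26\right) = \left(6 - i \sqrt{5}\right) 101 \left(-26\right) = \left(6 - i \sqrt{5}\right) \left(-2626\right) = -15756 + 2626 i \sqrt{5}$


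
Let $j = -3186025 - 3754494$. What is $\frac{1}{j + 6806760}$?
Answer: $- \frac{1}{133759} \approx -7.4761 \cdot 10^{-6}$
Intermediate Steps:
$j = -6940519$ ($j = -3186025 - 3754494 = -6940519$)
$\frac{1}{j + 6806760} = \frac{1}{-6940519 + 6806760} = \frac{1}{-133759} = - \frac{1}{133759}$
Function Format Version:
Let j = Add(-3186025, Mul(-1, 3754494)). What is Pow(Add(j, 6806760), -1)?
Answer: Rational(-1, 133759) ≈ -7.4761e-6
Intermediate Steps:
j = -6940519 (j = Add(-3186025, -3754494) = -6940519)
Pow(Add(j, 6806760), -1) = Pow(Add(-6940519, 6806760), -1) = Pow(-133759, -1) = Rational(-1, 133759)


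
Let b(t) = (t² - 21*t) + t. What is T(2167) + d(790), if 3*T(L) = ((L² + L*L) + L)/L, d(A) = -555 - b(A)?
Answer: -607410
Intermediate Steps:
b(t) = t² - 20*t
d(A) = -555 - A*(-20 + A)
T(L) = (L + 2*L²)/(3*L) (T(L) = (((L² + L*L) + L)/L)/3 = (((L² + L²) + L)/L)/3 = ((2*L² + L)/L)/3 = ((L + 2*L²)/L)/3 = (L + 2*L²)/(3*L))
T(2167) + d(790) = (⅓ + (⅔)*2167) + (-555 - 1*790*(-20 + 790)) = (⅓ + 4334/3) + (-555 - 1*790*770) = 1445 + (-555 - 608300) = 1445 - 608855 = -607410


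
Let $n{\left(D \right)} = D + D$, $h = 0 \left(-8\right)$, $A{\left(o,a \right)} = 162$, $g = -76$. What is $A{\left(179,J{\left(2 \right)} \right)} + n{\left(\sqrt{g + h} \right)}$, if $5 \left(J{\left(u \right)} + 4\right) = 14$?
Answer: $162 + 4 i \sqrt{19} \approx 162.0 + 17.436 i$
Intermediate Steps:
$J{\left(u \right)} = - \frac{6}{5}$ ($J{\left(u \right)} = -4 + \frac{1}{5} \cdot 14 = -4 + \frac{14}{5} = - \frac{6}{5}$)
$h = 0$
$n{\left(D \right)} = 2 D$
$A{\left(179,J{\left(2 \right)} \right)} + n{\left(\sqrt{g + h} \right)} = 162 + 2 \sqrt{-76 + 0} = 162 + 2 \sqrt{-76} = 162 + 2 \cdot 2 i \sqrt{19} = 162 + 4 i \sqrt{19}$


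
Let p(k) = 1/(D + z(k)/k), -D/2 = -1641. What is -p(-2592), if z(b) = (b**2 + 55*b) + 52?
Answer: -648/482747 ≈ -0.0013423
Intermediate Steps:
z(b) = 52 + b**2 + 55*b
D = 3282 (D = -2*(-1641) = 3282)
p(k) = 1/(3282 + (52 + k**2 + 55*k)/k)
-p(-2592) = -(-2592)/(52 + (-2592)**2 + 3337*(-2592)) = -(-2592)/(52 + 6718464 - 8649504) = -(-2592)/(-1930988) = -(-2592)*(-1)/1930988 = -1*648/482747 = -648/482747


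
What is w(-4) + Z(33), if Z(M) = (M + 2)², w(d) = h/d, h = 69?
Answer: 4831/4 ≈ 1207.8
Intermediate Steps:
w(d) = 69/d
Z(M) = (2 + M)²
w(-4) + Z(33) = 69/(-4) + (2 + 33)² = 69*(-¼) + 35² = -69/4 + 1225 = 4831/4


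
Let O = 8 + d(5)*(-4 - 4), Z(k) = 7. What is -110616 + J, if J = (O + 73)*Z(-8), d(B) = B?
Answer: -110329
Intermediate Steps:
O = -32 (O = 8 + 5*(-4 - 4) = 8 + 5*(-8) = 8 - 40 = -32)
J = 287 (J = (-32 + 73)*7 = 41*7 = 287)
-110616 + J = -110616 + 287 = -110329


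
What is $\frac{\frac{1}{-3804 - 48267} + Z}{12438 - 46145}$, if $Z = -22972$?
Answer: $\frac{1196175013}{1755157197} \approx 0.68152$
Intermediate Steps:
$\frac{\frac{1}{-3804 - 48267} + Z}{12438 - 46145} = \frac{\frac{1}{-3804 - 48267} - 22972}{12438 - 46145} = \frac{\frac{1}{-52071} - 22972}{-33707} = \left(- \frac{1}{52071} - 22972\right) \left(- \frac{1}{33707}\right) = \left(- \frac{1196175013}{52071}\right) \left(- \frac{1}{33707}\right) = \frac{1196175013}{1755157197}$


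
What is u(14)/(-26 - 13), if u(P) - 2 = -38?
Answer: 12/13 ≈ 0.92308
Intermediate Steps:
u(P) = -36 (u(P) = 2 - 38 = -36)
u(14)/(-26 - 13) = -36/(-26 - 13) = -36/(-39) = -1/39*(-36) = 12/13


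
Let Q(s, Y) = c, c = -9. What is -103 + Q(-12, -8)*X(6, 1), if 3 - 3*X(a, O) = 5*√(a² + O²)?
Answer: -112 + 15*√37 ≈ -20.759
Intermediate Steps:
X(a, O) = 1 - 5*√(O² + a²)/3 (X(a, O) = 1 - 5*√(a² + O²)/3 = 1 - 5*√(O² + a²)/3)
Q(s, Y) = -9
-103 + Q(-12, -8)*X(6, 1) = -103 - 9*(1 - 5*√(1² + 6²)/3) = -103 - 9*(1 - 5*√(1 + 36)/3) = -103 - 9*(1 - 5*√37/3) = -103 + (-9 + 15*√37) = -112 + 15*√37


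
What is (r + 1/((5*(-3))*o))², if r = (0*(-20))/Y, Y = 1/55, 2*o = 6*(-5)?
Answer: 1/50625 ≈ 1.9753e-5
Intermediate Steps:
o = -15 (o = (6*(-5))/2 = (½)*(-30) = -15)
Y = 1/55 ≈ 0.018182
r = 0 (r = (0*(-20))/(1/55) = 0*55 = 0)
(r + 1/((5*(-3))*o))² = (0 + 1/((5*(-3))*(-15)))² = (0 + 1/(-15*(-15)))² = (0 + 1/225)² = (1/225)² = 1/50625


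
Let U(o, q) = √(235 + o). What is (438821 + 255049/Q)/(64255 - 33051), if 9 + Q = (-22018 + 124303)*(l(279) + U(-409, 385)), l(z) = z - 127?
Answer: 5937231427014612185/422188916607115038 - 2898631885*I*√174/844377833214230076 ≈ 14.063 - 4.5283e-8*I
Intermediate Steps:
l(z) = -127 + z
Q = 15547311 + 102285*I*√174 (Q = -9 + (-22018 + 124303)*((-127 + 279) + √(235 - 409)) = -9 + 102285*(152 + √(-174)) = -9 + 102285*(152 + I*√174) = -9 + (15547320 + 102285*I*√174) = 15547311 + 102285*I*√174 ≈ 1.5547e+7 + 1.3492e+6*I)
(438821 + 255049/Q)/(64255 - 33051) = (438821 + 255049/(15547311 + 102285*I*√174))/(64255 - 33051) = (438821 + 255049/(15547311 + 102285*I*√174))/31204 = (438821 + 255049/(15547311 + 102285*I*√174))*(1/31204) = 438821/31204 + 255049/(31204*(15547311 + 102285*I*√174))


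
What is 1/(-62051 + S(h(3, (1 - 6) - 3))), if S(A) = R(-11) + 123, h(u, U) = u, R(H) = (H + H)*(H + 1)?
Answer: -1/61708 ≈ -1.6205e-5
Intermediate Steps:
R(H) = 2*H*(1 + H) (R(H) = (2*H)*(1 + H) = 2*H*(1 + H))
S(A) = 343 (S(A) = 2*(-11)*(1 - 11) + 123 = 2*(-11)*(-10) + 123 = 220 + 123 = 343)
1/(-62051 + S(h(3, (1 - 6) - 3))) = 1/(-62051 + 343) = 1/(-61708) = -1/61708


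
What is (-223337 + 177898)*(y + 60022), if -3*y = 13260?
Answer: -2526499278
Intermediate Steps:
y = -4420 (y = -1/3*13260 = -4420)
(-223337 + 177898)*(y + 60022) = (-223337 + 177898)*(-4420 + 60022) = -45439*55602 = -2526499278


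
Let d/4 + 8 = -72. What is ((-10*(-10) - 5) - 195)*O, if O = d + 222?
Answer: 9800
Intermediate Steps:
d = -320 (d = -32 + 4*(-72) = -32 - 288 = -320)
O = -98 (O = -320 + 222 = -98)
((-10*(-10) - 5) - 195)*O = ((-10*(-10) - 5) - 195)*(-98) = ((100 - 5) - 195)*(-98) = (95 - 195)*(-98) = -100*(-98) = 9800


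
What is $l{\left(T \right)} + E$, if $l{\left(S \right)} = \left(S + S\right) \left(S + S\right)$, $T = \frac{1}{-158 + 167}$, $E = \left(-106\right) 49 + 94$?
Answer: $- \frac{413096}{81} \approx -5100.0$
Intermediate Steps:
$E = -5100$ ($E = -5194 + 94 = -5100$)
$T = \frac{1}{9} \approx 0.11111$
$l{\left(S \right)} = 4 S^{2}$ ($l{\left(S \right)} = 2 S 2 S = 4 S^{2}$)
$l{\left(T \right)} + E = \frac{4}{81} - 5100 = - \frac{413096}{81}$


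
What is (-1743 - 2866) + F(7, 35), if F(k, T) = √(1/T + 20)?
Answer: -4609 + √24535/35 ≈ -4604.5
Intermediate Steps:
F(k, T) = √(20 + 1/T)
(-1743 - 2866) + F(7, 35) = (-1743 - 2866) + √(20 + 1/35) = -4609 + √(20 + 1/35) = -4609 + √(701/35) = -4609 + √24535/35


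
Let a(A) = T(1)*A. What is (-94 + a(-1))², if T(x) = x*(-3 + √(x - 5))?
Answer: 8277 + 364*I ≈ 8277.0 + 364.0*I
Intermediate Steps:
T(x) = x*(-3 + √(-5 + x))
a(A) = A*(-3 + 2*I) (a(A) = (1*(-3 + √(-5 + 1)))*A = (1*(-3 + √(-4)))*A = (1*(-3 + 2*I))*A = (-3 + 2*I)*A = A*(-3 + 2*I))
(-94 + a(-1))² = (-94 - (-3 + 2*I))² = (-94 + (3 - 2*I))² = (-91 - 2*I)²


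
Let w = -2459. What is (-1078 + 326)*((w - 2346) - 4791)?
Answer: 7216192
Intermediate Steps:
(-1078 + 326)*((w - 2346) - 4791) = (-1078 + 326)*((-2459 - 2346) - 4791) = -752*(-4805 - 4791) = -752*(-9596) = 7216192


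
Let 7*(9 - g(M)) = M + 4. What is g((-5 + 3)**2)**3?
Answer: 166375/343 ≈ 485.06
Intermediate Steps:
g(M) = 59/7 - M/7 (g(M) = 9 - (M + 4)/7 = 9 - (4 + M)/7 = 9 + (-4/7 - M/7) = 59/7 - M/7)
g((-5 + 3)**2)**3 = (59/7 - (-5 + 3)**2/7)**3 = (59/7 - 1/7*(-2)**2)**3 = (59/7 - 1/7*4)**3 = (59/7 - 4/7)**3 = (55/7)**3 = 166375/343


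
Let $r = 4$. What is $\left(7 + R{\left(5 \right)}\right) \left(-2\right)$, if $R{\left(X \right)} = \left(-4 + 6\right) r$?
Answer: $-30$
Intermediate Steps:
$R{\left(X \right)} = 8$ ($R{\left(X \right)} = \left(-4 + 6\right) 4 = 2 \cdot 4 = 8$)
$\left(7 + R{\left(5 \right)}\right) \left(-2\right) = \left(7 + 8\right) \left(-2\right) = 15 \left(-2\right) = -30$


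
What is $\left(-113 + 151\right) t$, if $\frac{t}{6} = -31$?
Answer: $-7068$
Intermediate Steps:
$t = -186$ ($t = 6 \left(-31\right) = -186$)
$\left(-113 + 151\right) t = \left(-113 + 151\right) \left(-186\right) = 38 \left(-186\right) = -7068$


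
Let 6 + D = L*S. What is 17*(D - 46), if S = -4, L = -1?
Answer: -816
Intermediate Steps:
D = -2 (D = -6 - 1*(-4) = -6 + 4 = -2)
17*(D - 46) = 17*(-2 - 46) = 17*(-48) = -816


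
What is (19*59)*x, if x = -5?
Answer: -5605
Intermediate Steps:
(19*59)*x = (19*59)*(-5) = 1121*(-5) = -5605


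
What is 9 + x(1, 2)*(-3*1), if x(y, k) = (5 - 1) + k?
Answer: -9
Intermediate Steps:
x(y, k) = 4 + k
9 + x(1, 2)*(-3*1) = 9 + (4 + 2)*(-3*1) = 9 + 6*(-3) = 9 - 18 = -9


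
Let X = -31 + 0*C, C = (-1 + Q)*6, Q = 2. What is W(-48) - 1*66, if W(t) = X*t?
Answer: 1422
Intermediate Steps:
C = 6 (C = (-1 + 2)*6 = 1*6 = 6)
X = -31 (X = -31 + 0*6 = -31 + 0 = -31)
W(t) = -31*t
W(-48) - 1*66 = -31*(-48) - 1*66 = 1488 - 66 = 1422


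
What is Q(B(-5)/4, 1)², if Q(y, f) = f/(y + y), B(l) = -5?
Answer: 4/25 ≈ 0.16000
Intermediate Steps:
Q(y, f) = f/(2*y) (Q(y, f) = f/((2*y)) = f*(1/(2*y)) = f/(2*y))
Q(B(-5)/4, 1)² = ((½)*1/(-5/4))² = ((½)*1*(-⅘))² = (-⅖)² = 4/25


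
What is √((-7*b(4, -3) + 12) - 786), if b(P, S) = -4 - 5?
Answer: 3*I*√79 ≈ 26.665*I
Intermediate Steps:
b(P, S) = -9
√((-7*b(4, -3) + 12) - 786) = √((-7*(-9) + 12) - 786) = √((63 + 12) - 786) = √(75 - 786) = √(-711) = 3*I*√79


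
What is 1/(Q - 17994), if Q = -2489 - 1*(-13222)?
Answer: -1/7261 ≈ -0.00013772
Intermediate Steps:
Q = 10733 (Q = -2489 + 13222 = 10733)
1/(Q - 17994) = 1/(10733 - 17994) = 1/(-7261) = -1/7261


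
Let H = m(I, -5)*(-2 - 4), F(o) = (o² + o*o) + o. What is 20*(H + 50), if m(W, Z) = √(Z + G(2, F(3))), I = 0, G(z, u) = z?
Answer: 1000 - 120*I*√3 ≈ 1000.0 - 207.85*I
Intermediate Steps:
F(o) = o + 2*o² (F(o) = (o² + o²) + o = 2*o² + o = o + 2*o²)
m(W, Z) = √(2 + Z) (m(W, Z) = √(Z + 2) = √(2 + Z))
H = -6*I*√3 (H = √(2 - 5)*(-2 - 4) = √(-3)*(-6) = (I*√3)*(-6) = -6*I*√3 ≈ -10.392*I)
20*(H + 50) = 20*(-6*I*√3 + 50) = 20*(50 - 6*I*√3) = 1000 - 120*I*√3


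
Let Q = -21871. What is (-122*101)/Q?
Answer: 12322/21871 ≈ 0.56339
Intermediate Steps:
(-122*101)/Q = -122*101/(-21871) = -12322*(-1/21871) = 12322/21871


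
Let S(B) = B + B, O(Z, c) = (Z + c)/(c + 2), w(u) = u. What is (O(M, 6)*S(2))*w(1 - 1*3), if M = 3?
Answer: -9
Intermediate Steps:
O(Z, c) = (Z + c)/(2 + c)
S(B) = 2*B
(O(M, 6)*S(2))*w(1 - 1*3) = (((3 + 6)/(2 + 6))*(2*2))*(1 - 1*3) = ((9/8)*4)*(1 - 3) = (((⅛)*9)*4)*(-2) = ((9/8)*4)*(-2) = (9/2)*(-2) = -9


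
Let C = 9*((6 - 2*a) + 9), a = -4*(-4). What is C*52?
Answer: -7956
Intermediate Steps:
a = 16
C = -153 (C = 9*((6 - 2*16) + 9) = 9*((6 - 32) + 9) = 9*(-26 + 9) = 9*(-17) = -153)
C*52 = -153*52 = -7956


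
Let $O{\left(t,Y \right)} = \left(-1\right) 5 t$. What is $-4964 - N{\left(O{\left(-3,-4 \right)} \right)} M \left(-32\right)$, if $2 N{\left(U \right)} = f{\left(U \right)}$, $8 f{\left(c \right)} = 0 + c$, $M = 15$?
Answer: $-4514$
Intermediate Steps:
$O{\left(t,Y \right)} = - 5 t$
$f{\left(c \right)} = \frac{c}{8}$ ($f{\left(c \right)} = \frac{0 + c}{8} = \frac{c}{8}$)
$N{\left(U \right)} = \frac{U}{16}$ ($N{\left(U \right)} = \frac{\frac{1}{8} U}{2} = \frac{U}{16}$)
$-4964 - N{\left(O{\left(-3,-4 \right)} \right)} M \left(-32\right) = -4964 - \frac{\left(-5\right) \left(-3\right)}{16} \cdot 15 \left(-32\right) = -4964 - \frac{1}{16} \cdot 15 \cdot 15 \left(-32\right) = -4964 - \frac{15}{16} \cdot 15 \left(-32\right) = -4964 - \frac{225}{16} \left(-32\right) = -4964 - -450 = -4964 + 450 = -4514$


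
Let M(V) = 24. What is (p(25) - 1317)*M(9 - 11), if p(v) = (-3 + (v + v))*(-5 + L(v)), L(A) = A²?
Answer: 667752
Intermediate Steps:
p(v) = (-5 + v²)*(-3 + 2*v) (p(v) = (-3 + (v + v))*(-5 + v²) = (-3 + 2*v)*(-5 + v²) = (-5 + v²)*(-3 + 2*v))
(p(25) - 1317)*M(9 - 11) = ((15 - 10*25 - 3*25² + 2*25³) - 1317)*24 = ((15 - 250 - 3*625 + 2*15625) - 1317)*24 = ((15 - 250 - 1875 + 31250) - 1317)*24 = (29140 - 1317)*24 = 27823*24 = 667752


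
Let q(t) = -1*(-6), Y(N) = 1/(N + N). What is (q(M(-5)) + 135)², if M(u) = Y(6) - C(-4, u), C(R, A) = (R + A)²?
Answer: 19881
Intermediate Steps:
Y(N) = 1/(2*N)
C(R, A) = (A + R)²
M(u) = 1/12 - (-4 + u)² (M(u) = (½)/6 - (u - 4)² = (½)*(⅙) - (-4 + u)² = 1/12 - (-4 + u)²)
q(t) = 6
(q(M(-5)) + 135)² = (6 + 135)² = 141² = 19881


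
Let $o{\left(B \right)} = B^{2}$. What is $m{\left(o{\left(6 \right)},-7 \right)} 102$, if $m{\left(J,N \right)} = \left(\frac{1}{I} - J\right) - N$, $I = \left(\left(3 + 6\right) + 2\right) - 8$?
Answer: $-2924$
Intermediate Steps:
$I = 3$ ($I = \left(9 + 2\right) - 8 = 11 - 8 = 3$)
$m{\left(J,N \right)} = \frac{1}{3} - J - N$ ($m{\left(J,N \right)} = \left(\frac{1}{3} - J\right) - N = \frac{1}{3} - J - N$)
$m{\left(o{\left(6 \right)},-7 \right)} 102 = \left(\frac{1}{3} - 6^{2} - -7\right) 102 = \left(\frac{1}{3} - 36 + 7\right) 102 = \left(- \frac{86}{3}\right) 102 = -2924$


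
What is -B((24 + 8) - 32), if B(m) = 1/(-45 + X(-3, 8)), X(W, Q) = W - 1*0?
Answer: 1/48 ≈ 0.020833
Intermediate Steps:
X(W, Q) = W (X(W, Q) = W + 0 = W)
B(m) = -1/48 (B(m) = 1/(-45 - 3) = 1/(-48) = -1/48)
-B((24 + 8) - 32) = -1*(-1/48) = 1/48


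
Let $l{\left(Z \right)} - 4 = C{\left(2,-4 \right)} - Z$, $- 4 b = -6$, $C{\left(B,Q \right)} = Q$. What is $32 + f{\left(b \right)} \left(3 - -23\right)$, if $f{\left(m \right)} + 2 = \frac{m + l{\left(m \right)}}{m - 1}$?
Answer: $-20$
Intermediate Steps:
$b = \frac{3}{2}$ ($b = \left(- \frac{1}{4}\right) \left(-6\right) = \frac{3}{2} \approx 1.5$)
$l{\left(Z \right)} = - Z$ ($l{\left(Z \right)} = 4 - \left(4 + Z\right) = - Z$)
$f{\left(m \right)} = -2$ ($f{\left(m \right)} = -2 + \frac{m - m}{m - 1} = -2 + \frac{0}{-1 + m} = -2 + 0 = -2$)
$32 + f{\left(b \right)} \left(3 - -23\right) = 32 - 2 \left(3 - -23\right) = 32 - 2 \left(3 + 23\right) = 32 - 52 = -20$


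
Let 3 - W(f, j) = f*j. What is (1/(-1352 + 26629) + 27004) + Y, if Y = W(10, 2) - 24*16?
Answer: 672444032/25277 ≈ 26603.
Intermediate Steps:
W(f, j) = 3 - f*j
Y = -401 (Y = (3 - 1*10*2) - 24*16 = (3 - 20) - 384 = -17 - 384 = -401)
(1/(-1352 + 26629) + 27004) + Y = (1/(-1352 + 26629) + 27004) - 401 = (1/25277 + 27004) - 401 = 682580109/25277 - 401 = 672444032/25277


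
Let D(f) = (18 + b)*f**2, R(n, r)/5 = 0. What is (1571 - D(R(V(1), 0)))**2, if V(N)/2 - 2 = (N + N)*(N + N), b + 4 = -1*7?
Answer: 2468041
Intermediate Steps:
b = -11 (b = -4 - 1*7 = -4 - 7 = -11)
V(N) = 4 + 8*N**2 (V(N) = 4 + 2*((N + N)*(N + N)) = 4 + 2*((2*N)*(2*N)) = 4 + 2*(4*N**2) = 4 + 8*N**2)
R(n, r) = 0 (R(n, r) = 5*0 = 0)
D(f) = 7*f**2 (D(f) = (18 - 11)*f**2 = 7*f**2)
(1571 - D(R(V(1), 0)))**2 = (1571 - 7*0**2)**2 = (1571 - 7*0)**2 = (1571 - 1*0)**2 = (1571 + 0)**2 = 1571**2 = 2468041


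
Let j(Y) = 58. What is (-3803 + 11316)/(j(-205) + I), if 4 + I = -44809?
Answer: -7513/44755 ≈ -0.16787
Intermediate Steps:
I = -44813 (I = -4 - 44809 = -44813)
(-3803 + 11316)/(j(-205) + I) = (-3803 + 11316)/(58 - 44813) = 7513/(-44755) = 7513*(-1/44755) = -7513/44755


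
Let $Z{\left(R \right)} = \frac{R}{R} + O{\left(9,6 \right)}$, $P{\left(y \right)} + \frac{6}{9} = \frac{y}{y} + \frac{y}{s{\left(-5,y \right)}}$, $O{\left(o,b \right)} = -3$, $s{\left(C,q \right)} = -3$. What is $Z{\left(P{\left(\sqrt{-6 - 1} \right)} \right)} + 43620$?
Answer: $43618$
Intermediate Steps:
$P{\left(y \right)} = \frac{1}{3} - \frac{y}{3}$ ($P{\left(y \right)} = - \frac{2}{3} + \left(\frac{y}{y} + \frac{y}{-3}\right) = - \frac{2}{3} + \left(1 + y \left(- \frac{1}{3}\right)\right) = - \frac{2}{3} - \left(-1 + \frac{y}{3}\right) = \frac{1}{3} - \frac{y}{3}$)
$Z{\left(R \right)} = -2$ ($Z{\left(R \right)} = \frac{R}{R} - 3 = 1 - 3 = -2$)
$Z{\left(P{\left(\sqrt{-6 - 1} \right)} \right)} + 43620 = -2 + 43620 = 43618$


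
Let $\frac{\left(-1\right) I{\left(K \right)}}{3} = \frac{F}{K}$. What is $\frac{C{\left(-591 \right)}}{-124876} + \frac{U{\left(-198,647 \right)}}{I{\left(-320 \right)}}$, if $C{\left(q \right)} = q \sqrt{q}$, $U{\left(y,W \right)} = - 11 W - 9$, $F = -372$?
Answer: $\frac{570080}{279} + \frac{591 i \sqrt{591}}{124876} \approx 2043.3 + 0.11505 i$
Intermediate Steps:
$U{\left(y,W \right)} = -9 - 11 W$
$I{\left(K \right)} = \frac{1116}{K}$ ($I{\left(K \right)} = - 3 \left(- \frac{372}{K}\right) = \frac{1116}{K}$)
$C{\left(q \right)} = q^{\frac{3}{2}}$
$\frac{C{\left(-591 \right)}}{-124876} + \frac{U{\left(-198,647 \right)}}{I{\left(-320 \right)}} = \frac{\left(-591\right)^{\frac{3}{2}}}{-124876} + \frac{-9 - 7117}{1116 \frac{1}{-320}} = - 591 i \sqrt{591} \left(- \frac{1}{124876}\right) + \frac{-9 - 7117}{1116 \left(- \frac{1}{320}\right)} = \frac{591 i \sqrt{591}}{124876} - \frac{7126}{- \frac{279}{80}} = \frac{591 i \sqrt{591}}{124876} - - \frac{570080}{279} = \frac{591 i \sqrt{591}}{124876} + \frac{570080}{279} = \frac{570080}{279} + \frac{591 i \sqrt{591}}{124876}$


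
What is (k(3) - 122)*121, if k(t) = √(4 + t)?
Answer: -14762 + 121*√7 ≈ -14442.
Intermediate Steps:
(k(3) - 122)*121 = (√(4 + 3) - 122)*121 = (√7 - 122)*121 = (-122 + √7)*121 = -14762 + 121*√7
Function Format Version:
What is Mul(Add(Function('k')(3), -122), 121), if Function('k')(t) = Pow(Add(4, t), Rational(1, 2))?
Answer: Add(-14762, Mul(121, Pow(7, Rational(1, 2)))) ≈ -14442.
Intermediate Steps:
Mul(Add(Function('k')(3), -122), 121) = Mul(Add(Pow(Add(4, 3), Rational(1, 2)), -122), 121) = Mul(Add(Pow(7, Rational(1, 2)), -122), 121) = Mul(Add(-122, Pow(7, Rational(1, 2))), 121) = Add(-14762, Mul(121, Pow(7, Rational(1, 2))))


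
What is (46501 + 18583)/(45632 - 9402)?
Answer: 32542/18115 ≈ 1.7964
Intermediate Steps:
(46501 + 18583)/(45632 - 9402) = 65084/36230 = 65084*(1/36230) = 32542/18115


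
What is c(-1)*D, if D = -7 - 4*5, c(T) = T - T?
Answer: 0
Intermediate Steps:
c(T) = 0
D = -27 (D = -7 - 20 = -27)
c(-1)*D = 0*(-27) = 0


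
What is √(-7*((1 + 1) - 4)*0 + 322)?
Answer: √322 ≈ 17.944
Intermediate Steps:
√(-7*((1 + 1) - 4)*0 + 322) = √(-7*(2 - 4)*0 + 322) = √(-7*(-2)*0 + 322) = √(14*0 + 322) = √(0 + 322) = √322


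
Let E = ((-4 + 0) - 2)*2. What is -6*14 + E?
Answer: -96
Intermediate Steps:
E = -12 (E = (-4 - 2)*2 = -6*2 = -12)
-6*14 + E = -6*14 - 12 = -84 - 12 = -96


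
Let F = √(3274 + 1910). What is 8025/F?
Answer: 2675/24 ≈ 111.46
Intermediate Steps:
F = 72 (F = √5184 = 72)
8025/F = 8025/72 = 8025*(1/72) = 2675/24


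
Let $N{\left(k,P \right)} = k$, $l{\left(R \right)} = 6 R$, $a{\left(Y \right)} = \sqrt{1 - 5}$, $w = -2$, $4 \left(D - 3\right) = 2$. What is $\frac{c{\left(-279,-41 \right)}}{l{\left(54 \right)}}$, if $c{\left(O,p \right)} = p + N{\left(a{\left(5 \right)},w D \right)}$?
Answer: $- \frac{41}{324} + \frac{i}{162} \approx -0.12654 + 0.0061728 i$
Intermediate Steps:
$D = \frac{7}{2}$ ($D = 3 + \frac{1}{4} \cdot 2 = 3 + \frac{1}{2} = \frac{7}{2} \approx 3.5$)
$a{\left(Y \right)} = 2 i$ ($a{\left(Y \right)} = \sqrt{-4} = 2 i$)
$c{\left(O,p \right)} = p + 2 i$
$\frac{c{\left(-279,-41 \right)}}{l{\left(54 \right)}} = \frac{-41 + 2 i}{6 \cdot 54} = \frac{-41 + 2 i}{324} = \left(-41 + 2 i\right) \frac{1}{324} = - \frac{41}{324} + \frac{i}{162}$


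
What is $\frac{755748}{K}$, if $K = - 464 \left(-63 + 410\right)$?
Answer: $- \frac{188937}{40252} \approx -4.6939$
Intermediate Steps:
$K = -161008$ ($K = \left(-464\right) 347 = -161008$)
$\frac{755748}{K} = \frac{755748}{-161008} = 755748 \left(- \frac{1}{161008}\right) = - \frac{188937}{40252}$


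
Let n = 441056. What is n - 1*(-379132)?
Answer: 820188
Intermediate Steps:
n - 1*(-379132) = 441056 - 1*(-379132) = 441056 + 379132 = 820188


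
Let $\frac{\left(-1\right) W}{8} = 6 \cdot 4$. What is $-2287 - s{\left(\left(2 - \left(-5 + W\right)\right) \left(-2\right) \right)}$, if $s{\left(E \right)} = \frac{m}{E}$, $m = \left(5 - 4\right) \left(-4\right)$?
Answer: $- \frac{455115}{199} \approx -2287.0$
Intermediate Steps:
$W = -192$ ($W = - 8 \cdot 6 \cdot 4 = \left(-8\right) 24 = -192$)
$m = -4$ ($m = 1 \left(-4\right) = -4$)
$s{\left(E \right)} = - \frac{4}{E}$
$-2287 - s{\left(\left(2 - \left(-5 + W\right)\right) \left(-2\right) \right)} = -2287 - - \frac{4}{\left(2 + \left(5 - -192\right)\right) \left(-2\right)} = -2287 - - \frac{4}{\left(2 + \left(5 + 192\right)\right) \left(-2\right)} = -2287 - - \frac{4}{\left(2 + 197\right) \left(-2\right)} = -2287 - - \frac{4}{199 \left(-2\right)} = -2287 - - \frac{4}{-398} = -2287 - \left(-4\right) \left(- \frac{1}{398}\right) = -2287 - \frac{2}{199} = - \frac{455115}{199}$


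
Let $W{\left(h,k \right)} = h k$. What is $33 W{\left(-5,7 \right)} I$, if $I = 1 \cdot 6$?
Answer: $-6930$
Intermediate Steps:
$I = 6$
$33 W{\left(-5,7 \right)} I = 33 \left(\left(-5\right) 7\right) 6 = 33 \left(-35\right) 6 = \left(-1155\right) 6 = -6930$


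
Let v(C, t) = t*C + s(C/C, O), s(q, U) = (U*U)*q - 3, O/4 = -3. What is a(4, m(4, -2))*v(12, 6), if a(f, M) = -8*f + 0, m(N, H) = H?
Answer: -6816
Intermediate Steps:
a(f, M) = -8*f
O = -12 (O = 4*(-3) = -12)
s(q, U) = -3 + q*U² (s(q, U) = U²*q - 3 = q*U² - 3 = -3 + q*U²)
v(C, t) = 141 + C*t (v(C, t) = t*C + (-3 + (C/C)*(-12)²) = C*t + (-3 + 1*144) = C*t + (-3 + 144) = C*t + 141 = 141 + C*t)
a(4, m(4, -2))*v(12, 6) = (-8*4)*(141 + 12*6) = -32*(141 + 72) = -32*213 = -6816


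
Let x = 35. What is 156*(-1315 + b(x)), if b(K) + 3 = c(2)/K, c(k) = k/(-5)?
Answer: -35981712/175 ≈ -2.0561e+5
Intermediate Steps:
c(k) = -k/5 (c(k) = k*(-⅕) = -k/5)
b(K) = -3 - 2/(5*K) (b(K) = -3 + (-⅕*2)/K = -3 - 2/(5*K))
156*(-1315 + b(x)) = 156*(-1315 + (-3 - ⅖/35)) = 156*(-1315 + (-3 - ⅖*1/35)) = 156*(-1315 + (-3 - 2/175)) = 156*(-1315 - 527/175) = 156*(-230652/175) = -35981712/175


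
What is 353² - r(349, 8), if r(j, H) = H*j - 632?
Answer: 122449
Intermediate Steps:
r(j, H) = -632 + H*j
353² - r(349, 8) = 353² - (-632 + 8*349) = 124609 - (-632 + 2792) = 124609 - 1*2160 = 124609 - 2160 = 122449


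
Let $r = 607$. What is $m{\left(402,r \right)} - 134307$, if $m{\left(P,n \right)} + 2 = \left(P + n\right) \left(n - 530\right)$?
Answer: $-56616$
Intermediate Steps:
$m{\left(P,n \right)} = -2 + \left(-530 + n\right) \left(P + n\right)$ ($m{\left(P,n \right)} = -2 + \left(P + n\right) \left(n - 530\right) = -2 + \left(P + n\right) \left(-530 + n\right) = -2 + \left(-530 + n\right) \left(P + n\right)$)
$m{\left(402,r \right)} - 134307 = \left(-2 + 607^{2} - 213060 - 321710 + 402 \cdot 607\right) - 134307 = \left(-2 + 368449 - 213060 - 321710 + 244014\right) - 134307 = 77691 - 134307 = -56616$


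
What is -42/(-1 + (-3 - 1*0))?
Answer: 21/2 ≈ 10.500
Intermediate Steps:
-42/(-1 + (-3 - 1*0)) = -42/(-1 + (-3 + 0)) = -42/(-1 - 3) = -42/(-4) = -42*(-1/4) = 21/2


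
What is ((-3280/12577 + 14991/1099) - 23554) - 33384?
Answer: -786819102287/13822123 ≈ -56925.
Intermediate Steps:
((-3280/12577 + 14991/1099) - 23554) - 33384 = (184937087/13822123 - 23554) - 33384 = -325381348055/13822123 - 33384 = -786819102287/13822123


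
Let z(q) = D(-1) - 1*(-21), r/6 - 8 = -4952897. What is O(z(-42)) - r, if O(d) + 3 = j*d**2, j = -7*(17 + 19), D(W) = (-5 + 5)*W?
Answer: 29606199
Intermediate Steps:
D(W) = 0 (D(W) = 0*W = 0)
r = -29717334 (r = 48 + 6*(-4952897) = 48 - 29717382 = -29717334)
z(q) = 21 (z(q) = 0 - 1*(-21) = 0 + 21 = 21)
j = -252 (j = -7*36 = -252)
O(d) = -3 - 252*d**2
O(z(-42)) - r = (-3 - 252*21**2) - 1*(-29717334) = (-3 - 252*441) + 29717334 = (-3 - 111132) + 29717334 = -111135 + 29717334 = 29606199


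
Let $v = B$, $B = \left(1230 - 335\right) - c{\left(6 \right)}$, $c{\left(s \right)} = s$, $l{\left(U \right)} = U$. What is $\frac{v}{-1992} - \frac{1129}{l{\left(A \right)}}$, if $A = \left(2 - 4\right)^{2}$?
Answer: $- \frac{563131}{1992} \approx -282.7$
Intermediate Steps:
$A = 4$ ($A = \left(-2\right)^{2} = 4$)
$B = 889$ ($B = \left(1230 - 335\right) - 6 = 895 - 6 = 889$)
$v = 889$
$\frac{v}{-1992} - \frac{1129}{l{\left(A \right)}} = \frac{889}{-1992} - \frac{1129}{4} = 889 \left(- \frac{1}{1992}\right) - \frac{1129}{4} = - \frac{889}{1992} - \frac{1129}{4} = - \frac{563131}{1992}$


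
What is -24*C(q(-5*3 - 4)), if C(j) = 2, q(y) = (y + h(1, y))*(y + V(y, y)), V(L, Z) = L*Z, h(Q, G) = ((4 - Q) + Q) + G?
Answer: -48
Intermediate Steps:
h(Q, G) = 4 + G
q(y) = (4 + 2*y)*(y + y**2) (q(y) = (y + (4 + y))*(y + y*y) = (4 + 2*y)*(y + y**2))
-24*C(q(-5*3 - 4)) = -24*2 = -48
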